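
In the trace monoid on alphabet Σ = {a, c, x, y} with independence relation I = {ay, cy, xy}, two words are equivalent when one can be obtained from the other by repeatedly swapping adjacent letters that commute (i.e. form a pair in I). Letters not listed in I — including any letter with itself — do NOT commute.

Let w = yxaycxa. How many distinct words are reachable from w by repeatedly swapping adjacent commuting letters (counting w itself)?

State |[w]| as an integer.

21

#0=y has no predecessor
#1=x has no predecessor
#2=a depends on [1:x]
#3=y depends on [0:y]
#4=c depends on [2:a]
#5=x depends on [4:c]
#6=a depends on [5:x]
sources: [0:y, 1:x]
N(rest) = Σ N(rest − s) over sources s of rest; N(one piece) = 1:
  size 1 → [3]=1  [6]=1
  size 2 → [0,3]=1  [3,6]=2  [5,6]=1
  size 3 → [0,3,6]=3  [3,5,6]=3  [4,5,6]=1
  size 4 → [0,3,5,6]=6  [2,4,5,6]=1  [3,4,5,6]=4
  size 5 → [0,3,4,5,6]=10  [1,2,4,5,6]=1  [2,3,4,5,6]=5
  first=0(y) contributes 6
  first=1(x) contributes 15
|[w]| = 21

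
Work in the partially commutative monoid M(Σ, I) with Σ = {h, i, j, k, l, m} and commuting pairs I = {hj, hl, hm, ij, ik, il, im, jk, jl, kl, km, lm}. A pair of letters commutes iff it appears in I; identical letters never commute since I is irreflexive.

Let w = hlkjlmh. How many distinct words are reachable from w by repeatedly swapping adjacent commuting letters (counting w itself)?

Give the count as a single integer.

210

piece 0:h — minimal
piece 1:l — minimal
piece 2:k rests on {0:h}
piece 3:j — minimal
piece 4:l rests on {1:l}
piece 5:m rests on {3:j}
piece 6:h rests on {2:k}
minimal pieces: {0:h, 1:l, 3:j}
ways to finish when only these pieces remain (= sum over removing one remaining piece with nothing left below it):
  1 left: {4}→1  {5}→1  {6}→1
  2 left: {1,4}→1  {2,6}→1  {3,5}→1  {4,5}→2  {4,6}→2  {5,6}→2
  3 left: {0,2,6}→1  {1,4,5}→3  {1,4,6}→3  {2,4,6}→3  {2,5,6}→3  {3,4,5}→3  {3,5,6}→3  {4,5,6}→6
  4 left: {0,2,4,6}→4  {0,2,5,6}→4  {1,2,4,6}→6  {1,3,4,5}→6  {1,4,5,6}→12  {2,3,5,6}→6  {2,4,5,6}→12  {3,4,5,6}→12
  5 left: {0,1,2,4,6}→10  {0,2,3,5,6}→10  {0,2,4,5,6}→20  {1,2,4,5,6}→30  {1,3,4,5,6}→30  {2,3,4,5,6}→30
  placing 0:h first → 90 extensions
  placing 1:l first → 60 extensions
  placing 3:j first → 60 extensions
total linear extensions = 210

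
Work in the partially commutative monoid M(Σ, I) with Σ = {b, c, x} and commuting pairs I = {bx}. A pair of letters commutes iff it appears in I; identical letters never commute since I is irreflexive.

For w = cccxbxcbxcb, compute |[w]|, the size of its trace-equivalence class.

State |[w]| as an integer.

drop 0:c onto floor
drop 1:c onto {0:c}
drop 2:c onto {1:c}
drop 3:x onto {2:c}
drop 4:b onto {2:c}
drop 5:x onto {3:x}
drop 6:c onto {4:b, 5:x}
drop 7:b onto {6:c}
drop 8:x onto {6:c}
drop 9:c onto {7:b, 8:x}
drop 10:b onto {9:c}
ground layer = {0:c}
drop-orders for the pieces not yet dropped (sum over which currently-grounded one goes next):
  1 to go: {10} 1
  2 to go: {9,10} 1
  3 to go: {7,9,10} 1  {8,9,10} 1
  4 to go: {7,8,9,10} 2
  5 to go: {6,7,8,9,10} 2
  6 to go: {4,6,7,8,9,10} 2  {5,6,7,8,9,10} 2
  7 to go: {3,5,6,7,8,9,10} 2  {4,5,6,7,8,9,10} 4
  8 to go: {3,4,5,6,7,8,9,10} 6
  9 to go: {2,3,4,5,6,7,8,9,10} 6
  if 0:c drops first: 6 orders

6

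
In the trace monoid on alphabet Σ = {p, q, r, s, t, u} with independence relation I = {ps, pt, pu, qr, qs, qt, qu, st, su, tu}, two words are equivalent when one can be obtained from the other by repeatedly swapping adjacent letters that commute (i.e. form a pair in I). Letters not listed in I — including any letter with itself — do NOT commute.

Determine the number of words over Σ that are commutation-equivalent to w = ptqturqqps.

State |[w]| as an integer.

570

piece 0:p — minimal
piece 1:t — minimal
piece 2:q rests on {0:p}
piece 3:t rests on {1:t}
piece 4:u — minimal
piece 5:r rests on {0:p, 3:t, 4:u}
piece 6:q rests on {2:q}
piece 7:q rests on {6:q}
piece 8:p rests on {5:r, 7:q}
piece 9:s rests on {5:r}
minimal pieces: {0:p, 1:t, 4:u}
ways to finish when only these pieces remain (= sum over removing one remaining piece with nothing left below it):
  1 left: {8}→1  {9}→1
  2 left: {7,8}→1  {8,9}→2
  3 left: {5,8,9}→2  {6,7,8}→1  {7,8,9}→3
  4 left: {2,6,7,8}→1  {3,5,8,9}→2  {4,5,8,9}→2  {5,7,8,9}→5  {6,7,8,9}→4
  5 left: {1,3,5,8,9}→2  {2,6,7,8,9}→5  {3,4,5,8,9}→4  {3,5,7,8,9}→7  {4,5,7,8,9}→7  {5,6,7,8,9}→9
  6 left: {1,3,4,5,8,9}→6  {1,3,5,7,8,9}→9  {2,5,6,7,8,9}→14  {3,4,5,7,8,9}→18  {3,5,6,7,8,9}→16  {4,5,6,7,8,9}→16
  7 left: {0,2,5,6,7,8,9}→14  {1,3,4,5,7,8,9}→33  {1,3,5,6,7,8,9}→25  {2,3,5,6,7,8,9}→30  {2,4,5,6,7,8,9}→30  {3,4,5,6,7,8,9}→50
  8 left: {0,2,3,5,6,7,8,9}→44  {0,2,4,5,6,7,8,9}→44  {1,2,3,5,6,7,8,9}→55  {1,3,4,5,6,7,8,9}→108  {2,3,4,5,6,7,8,9}→110
  placing 0:p first → 273 extensions
  placing 1:t first → 198 extensions
  placing 4:u first → 99 extensions
total linear extensions = 570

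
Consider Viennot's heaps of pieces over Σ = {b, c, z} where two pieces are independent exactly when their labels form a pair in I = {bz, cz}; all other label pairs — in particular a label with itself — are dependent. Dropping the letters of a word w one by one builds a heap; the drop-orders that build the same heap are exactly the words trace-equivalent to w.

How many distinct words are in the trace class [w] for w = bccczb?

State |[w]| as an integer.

6

0(b) covers ∅
1(c) covers 0:b
2(c) covers 1:c
3(c) covers 2:c
4(z) covers ∅
5(b) covers 3:c
floor of heap: 0:b, 4:z
completions by unplaced set U, small U first (add the entries for U minus each lowest piece of U):
  |U|=1: {4}:1  {5}:1
  |U|=2: {3,5}:1  {4,5}:2
  |U|=3: {2,3,5}:1  {3,4,5}:3
  |U|=4: {1,2,3,5}:1  {2,3,4,5}:4
  start at 0(b): 5
  start at 4(z): 1
sum over floor = 6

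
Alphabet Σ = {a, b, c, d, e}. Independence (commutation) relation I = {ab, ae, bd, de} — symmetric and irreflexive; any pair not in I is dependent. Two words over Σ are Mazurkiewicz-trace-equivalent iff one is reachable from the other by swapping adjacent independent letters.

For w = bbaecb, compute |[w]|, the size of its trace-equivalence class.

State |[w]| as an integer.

piece 0:b — minimal
piece 1:b rests on {0:b}
piece 2:a — minimal
piece 3:e rests on {1:b}
piece 4:c rests on {2:a, 3:e}
piece 5:b rests on {4:c}
minimal pieces: {0:b, 2:a}
ways to finish when only these pieces remain (= sum over removing one remaining piece with nothing left below it):
  1 left: {5}→1
  2 left: {4,5}→1
  3 left: {2,4,5}→1  {3,4,5}→1
  4 left: {1,3,4,5}→1  {2,3,4,5}→2
  placing 0:b first → 3 extensions
  placing 2:a first → 1 extensions
total linear extensions = 4

4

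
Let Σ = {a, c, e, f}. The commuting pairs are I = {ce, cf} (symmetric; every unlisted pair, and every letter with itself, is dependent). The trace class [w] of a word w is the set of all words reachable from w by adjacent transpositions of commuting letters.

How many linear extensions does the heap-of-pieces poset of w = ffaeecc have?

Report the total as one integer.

6

#0=f has no predecessor
#1=f depends on [0:f]
#2=a depends on [1:f]
#3=e depends on [2:a]
#4=e depends on [3:e]
#5=c depends on [2:a]
#6=c depends on [5:c]
sources: [0:f]
N(rest) = Σ N(rest − s) over sources s of rest; N(one piece) = 1:
  size 1 → [4]=1  [6]=1
  size 2 → [3,4]=1  [4,6]=2  [5,6]=1
  size 3 → [3,4,6]=3  [4,5,6]=3
  size 4 → [3,4,5,6]=6
  size 5 → [2,3,4,5,6]=6
  first=0(f) contributes 6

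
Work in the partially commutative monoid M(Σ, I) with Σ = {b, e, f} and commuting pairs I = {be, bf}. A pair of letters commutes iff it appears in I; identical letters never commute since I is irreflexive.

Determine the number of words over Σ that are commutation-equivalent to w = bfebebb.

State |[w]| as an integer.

35

0(b) covers ∅
1(f) covers ∅
2(e) covers 1:f
3(b) covers 0:b
4(e) covers 2:e
5(b) covers 3:b
6(b) covers 5:b
floor of heap: 0:b, 1:f
completions by unplaced set U, small U first (add the entries for U minus each lowest piece of U):
  |U|=1: {4}:1  {6}:1
  |U|=2: {2,4}:1  {4,6}:2  {5,6}:1
  |U|=3: {1,2,4}:1  {2,4,6}:3  {3,5,6}:1  {4,5,6}:3
  |U|=4: {0,3,5,6}:1  {1,2,4,6}:4  {2,4,5,6}:6  {3,4,5,6}:4
  |U|=5: {0,3,4,5,6}:5  {1,2,4,5,6}:10  {2,3,4,5,6}:10
  start at 0(b): 20
  start at 1(f): 15
sum over floor = 35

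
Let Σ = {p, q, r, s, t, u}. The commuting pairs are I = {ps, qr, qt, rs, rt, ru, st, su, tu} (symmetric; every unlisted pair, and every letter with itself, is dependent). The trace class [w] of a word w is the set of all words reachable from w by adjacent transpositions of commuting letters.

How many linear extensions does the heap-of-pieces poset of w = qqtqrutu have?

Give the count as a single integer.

168

piece 0:q — minimal
piece 1:q rests on {0:q}
piece 2:t — minimal
piece 3:q rests on {1:q}
piece 4:r — minimal
piece 5:u rests on {3:q}
piece 6:t rests on {2:t}
piece 7:u rests on {5:u}
minimal pieces: {0:q, 2:t, 4:r}
ways to finish when only these pieces remain (= sum over removing one remaining piece with nothing left below it):
  1 left: {4}→1  {6}→1  {7}→1
  2 left: {2,6}→1  {4,6}→2  {4,7}→2  {5,7}→1  {6,7}→2
  3 left: {2,4,6}→3  {2,6,7}→3  {3,5,7}→1  {4,5,7}→3  {4,6,7}→6  {5,6,7}→3
  4 left: {1,3,5,7}→1  {2,4,6,7}→12  {2,5,6,7}→6  {3,4,5,7}→4  {3,5,6,7}→4  {4,5,6,7}→12
  5 left: {0,1,3,5,7}→1  {1,3,4,5,7}→5  {1,3,5,6,7}→5  {2,3,5,6,7}→10  {2,4,5,6,7}→30  {3,4,5,6,7}→20
  6 left: {0,1,3,4,5,7}→6  {0,1,3,5,6,7}→6  {1,2,3,5,6,7}→15  {1,3,4,5,6,7}→30  {2,3,4,5,6,7}→60
  placing 0:q first → 105 extensions
  placing 2:t first → 42 extensions
  placing 4:r first → 21 extensions
total linear extensions = 168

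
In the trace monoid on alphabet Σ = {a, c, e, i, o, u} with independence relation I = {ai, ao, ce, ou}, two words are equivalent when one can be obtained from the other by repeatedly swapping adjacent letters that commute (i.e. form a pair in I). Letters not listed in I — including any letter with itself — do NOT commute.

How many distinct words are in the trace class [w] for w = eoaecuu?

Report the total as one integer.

4

#0=e has no predecessor
#1=o depends on [0:e]
#2=a depends on [0:e]
#3=e depends on [1:o, 2:a]
#4=c depends on [1:o, 2:a]
#5=u depends on [3:e, 4:c]
#6=u depends on [5:u]
sources: [0:e]
N(rest) = Σ N(rest − s) over sources s of rest; N(one piece) = 1:
  size 1 → [6]=1
  size 2 → [5,6]=1
  size 3 → [3,5,6]=1  [4,5,6]=1
  size 4 → [3,4,5,6]=2
  size 5 → [1,3,4,5,6]=2  [2,3,4,5,6]=2
  first=0(e) contributes 4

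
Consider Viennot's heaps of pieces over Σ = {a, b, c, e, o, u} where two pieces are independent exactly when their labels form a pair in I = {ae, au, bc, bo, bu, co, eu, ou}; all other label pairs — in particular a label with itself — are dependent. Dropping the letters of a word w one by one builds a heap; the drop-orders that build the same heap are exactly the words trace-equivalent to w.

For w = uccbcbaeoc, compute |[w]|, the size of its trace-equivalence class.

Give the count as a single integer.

60

drop 0:u onto floor
drop 1:c onto {0:u}
drop 2:c onto {1:c}
drop 3:b onto floor
drop 4:c onto {2:c}
drop 5:b onto {3:b}
drop 6:a onto {4:c, 5:b}
drop 7:e onto {4:c, 5:b}
drop 8:o onto {6:a, 7:e}
drop 9:c onto {6:a, 7:e}
ground layer = {0:u, 3:b}
drop-orders for the pieces not yet dropped (sum over which currently-grounded one goes next):
  1 to go: {8} 1  {9} 1
  2 to go: {8,9} 2
  3 to go: {6,8,9} 2  {7,8,9} 2
  4 to go: {6,7,8,9} 4
  5 to go: {4,6,7,8,9} 4  {5,6,7,8,9} 4
  6 to go: {2,4,6,7,8,9} 4  {3,5,6,7,8,9} 4  {4,5,6,7,8,9} 8
  7 to go: {1,2,4,6,7,8,9} 4  {2,4,5,6,7,8,9} 12  {3,4,5,6,7,8,9} 12
  8 to go: {0,1,2,4,6,7,8,9} 4  {1,2,4,5,6,7,8,9} 16  {2,3,4,5,6,7,8,9} 24
  if 0:u drops first: 40 orders
  if 3:b drops first: 20 orders
heap linearizations: 60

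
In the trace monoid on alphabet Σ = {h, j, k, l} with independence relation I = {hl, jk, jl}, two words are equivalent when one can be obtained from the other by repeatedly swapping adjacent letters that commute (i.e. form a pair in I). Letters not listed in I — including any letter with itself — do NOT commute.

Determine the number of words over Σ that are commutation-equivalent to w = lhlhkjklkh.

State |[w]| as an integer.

34

0(l) covers ∅
1(h) covers ∅
2(l) covers 0:l
3(h) covers 1:h
4(k) covers 2:l, 3:h
5(j) covers 3:h
6(k) covers 4:k
7(l) covers 6:k
8(k) covers 7:l
9(h) covers 5:j, 8:k
floor of heap: 0:l, 1:h
completions by unplaced set U, small U first (add the entries for U minus each lowest piece of U):
  |U|=1: {9}:1
  |U|=2: {5,9}:1  {8,9}:1
  |U|=3: {5,8,9}:2  {7,8,9}:1
  |U|=4: {5,7,8,9}:3  {6,7,8,9}:1
  |U|=5: {4,6,7,8,9}:1  {5,6,7,8,9}:4
  |U|=6: {2,4,6,7,8,9}:1  {4,5,6,7,8,9}:5
  |U|=7: {0,2,4,6,7,8,9}:1  {2,4,5,6,7,8,9}:6  {3,4,5,6,7,8,9}:5
  |U|=8: {0,2,4,5,6,7,8,9}:7  {1,3,4,5,6,7,8,9}:5  {2,3,4,5,6,7,8,9}:11
  start at 0(l): 16
  start at 1(h): 18
sum over floor = 34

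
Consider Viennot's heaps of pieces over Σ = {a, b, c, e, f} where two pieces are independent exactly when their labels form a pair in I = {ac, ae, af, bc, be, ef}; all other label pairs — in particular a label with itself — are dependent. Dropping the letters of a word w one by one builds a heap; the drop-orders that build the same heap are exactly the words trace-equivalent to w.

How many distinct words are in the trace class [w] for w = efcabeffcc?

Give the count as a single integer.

58

#0=e has no predecessor
#1=f has no predecessor
#2=c depends on [0:e, 1:f]
#3=a has no predecessor
#4=b depends on [1:f, 3:a]
#5=e depends on [2:c]
#6=f depends on [2:c, 4:b]
#7=f depends on [6:f]
#8=c depends on [5:e, 7:f]
#9=c depends on [8:c]
sources: [0:e, 1:f, 3:a]
N(rest) = Σ N(rest − s) over sources s of rest; N(one piece) = 1:
  size 1 → [9]=1
  size 2 → [8,9]=1
  size 3 → [5,8,9]=1  [7,8,9]=1
  size 4 → [5,7,8,9]=2  [6,7,8,9]=1
  size 5 → [4,6,7,8,9]=1  [5,6,7,8,9]=3
  size 6 → [2,5,6,7,8,9]=3  [3,4,6,7,8,9]=1  [4,5,6,7,8,9]=4
  size 7 → [0,2,5,6,7,8,9]=3  [2,4,5,6,7,8,9]=7  [3,4,5,6,7,8,9]=5
  size 8 → [0,2,4,5,6,7,8,9]=10  [1,2,4,5,6,7,8,9]=7  [2,3,4,5,6,7,8,9]=12
  first=0(e) contributes 19
  first=1(f) contributes 22
  first=3(a) contributes 17
|[w]| = 58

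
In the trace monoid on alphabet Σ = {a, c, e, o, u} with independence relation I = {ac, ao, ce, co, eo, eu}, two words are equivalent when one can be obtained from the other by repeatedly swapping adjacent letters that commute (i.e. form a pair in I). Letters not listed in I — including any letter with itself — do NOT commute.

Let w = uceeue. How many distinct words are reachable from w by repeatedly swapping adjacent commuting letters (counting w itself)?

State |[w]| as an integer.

#0=u has no predecessor
#1=c depends on [0:u]
#2=e has no predecessor
#3=e depends on [2:e]
#4=u depends on [1:c]
#5=e depends on [3:e]
sources: [0:u, 2:e]
N(rest) = Σ N(rest − s) over sources s of rest; N(one piece) = 1:
  size 1 → [4]=1  [5]=1
  size 2 → [1,4]=1  [3,5]=1  [4,5]=2
  size 3 → [0,1,4]=1  [1,4,5]=3  [2,3,5]=1  [3,4,5]=3
  size 4 → [0,1,4,5]=4  [1,3,4,5]=6  [2,3,4,5]=4
  first=0(u) contributes 10
  first=2(e) contributes 10
|[w]| = 20

20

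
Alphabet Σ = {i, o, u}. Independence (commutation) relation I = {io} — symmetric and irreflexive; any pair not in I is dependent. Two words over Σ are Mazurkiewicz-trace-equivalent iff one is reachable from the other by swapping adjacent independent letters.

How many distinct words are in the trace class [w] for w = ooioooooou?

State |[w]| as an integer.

0(o) covers ∅
1(o) covers 0:o
2(i) covers ∅
3(o) covers 1:o
4(o) covers 3:o
5(o) covers 4:o
6(o) covers 5:o
7(o) covers 6:o
8(o) covers 7:o
9(u) covers 2:i, 8:o
floor of heap: 0:o, 2:i
completions by unplaced set U, small U first (add the entries for U minus each lowest piece of U):
  |U|=1: {9}:1
  |U|=2: {2,9}:1  {8,9}:1
  |U|=3: {2,8,9}:2  {7,8,9}:1
  |U|=4: {2,7,8,9}:3  {6,7,8,9}:1
  |U|=5: {2,6,7,8,9}:4  {5,6,7,8,9}:1
  |U|=6: {2,5,6,7,8,9}:5  {4,5,6,7,8,9}:1
  |U|=7: {2,4,5,6,7,8,9}:6  {3,4,5,6,7,8,9}:1
  |U|=8: {1,3,4,5,6,7,8,9}:1  {2,3,4,5,6,7,8,9}:7
  start at 0(o): 8
  start at 2(i): 1
sum over floor = 9

9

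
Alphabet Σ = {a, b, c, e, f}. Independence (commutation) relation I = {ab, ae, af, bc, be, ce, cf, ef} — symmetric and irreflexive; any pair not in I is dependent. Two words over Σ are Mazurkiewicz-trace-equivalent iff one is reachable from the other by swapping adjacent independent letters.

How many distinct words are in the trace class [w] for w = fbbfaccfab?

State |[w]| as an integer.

drop 0:f onto floor
drop 1:b onto {0:f}
drop 2:b onto {1:b}
drop 3:f onto {2:b}
drop 4:a onto floor
drop 5:c onto {4:a}
drop 6:c onto {5:c}
drop 7:f onto {3:f}
drop 8:a onto {6:c}
drop 9:b onto {7:f}
ground layer = {0:f, 4:a}
drop-orders for the pieces not yet dropped (sum over which currently-grounded one goes next):
  1 to go: {8} 1  {9} 1
  2 to go: {6,8} 1  {7,9} 1  {8,9} 2
  3 to go: {3,7,9} 1  {5,6,8} 1  {6,8,9} 3  {7,8,9} 3
  4 to go: {2,3,7,9} 1  {3,7,8,9} 4  {4,5,6,8} 1  {5,6,8,9} 4  {6,7,8,9} 6
  5 to go: {1,2,3,7,9} 1  {2,3,7,8,9} 5  {3,6,7,8,9} 10  {4,5,6,8,9} 5  {5,6,7,8,9} 10
  6 to go: {0,1,2,3,7,9} 1  {1,2,3,7,8,9} 6  {2,3,6,7,8,9} 15  {3,5,6,7,8,9} 20  {4,5,6,7,8,9} 15
  7 to go: {0,1,2,3,7,8,9} 7  {1,2,3,6,7,8,9} 21  {2,3,5,6,7,8,9} 35  {3,4,5,6,7,8,9} 35
  8 to go: {0,1,2,3,6,7,8,9} 28  {1,2,3,5,6,7,8,9} 56  {2,3,4,5,6,7,8,9} 70
  if 0:f drops first: 126 orders
  if 4:a drops first: 84 orders
heap linearizations: 210

210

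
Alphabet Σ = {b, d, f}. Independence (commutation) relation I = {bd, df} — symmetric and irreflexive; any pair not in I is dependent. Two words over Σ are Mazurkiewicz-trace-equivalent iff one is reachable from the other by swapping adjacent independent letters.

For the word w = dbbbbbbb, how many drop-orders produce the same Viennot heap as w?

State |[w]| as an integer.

8

drop 0:d onto floor
drop 1:b onto floor
drop 2:b onto {1:b}
drop 3:b onto {2:b}
drop 4:b onto {3:b}
drop 5:b onto {4:b}
drop 6:b onto {5:b}
drop 7:b onto {6:b}
ground layer = {0:d, 1:b}
drop-orders for the pieces not yet dropped (sum over which currently-grounded one goes next):
  1 to go: {0} 1  {7} 1
  2 to go: {0,7} 2  {6,7} 1
  3 to go: {0,6,7} 3  {5,6,7} 1
  4 to go: {0,5,6,7} 4  {4,5,6,7} 1
  5 to go: {0,4,5,6,7} 5  {3,4,5,6,7} 1
  6 to go: {0,3,4,5,6,7} 6  {2,3,4,5,6,7} 1
  if 0:d drops first: 1 orders
  if 1:b drops first: 7 orders
heap linearizations: 8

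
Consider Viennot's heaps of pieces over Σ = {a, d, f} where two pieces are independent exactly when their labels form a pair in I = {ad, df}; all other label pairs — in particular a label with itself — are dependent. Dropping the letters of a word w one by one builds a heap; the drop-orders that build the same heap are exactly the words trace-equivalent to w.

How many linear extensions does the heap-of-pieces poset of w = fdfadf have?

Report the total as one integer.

15

0(f) covers ∅
1(d) covers ∅
2(f) covers 0:f
3(a) covers 2:f
4(d) covers 1:d
5(f) covers 3:a
floor of heap: 0:f, 1:d
completions by unplaced set U, small U first (add the entries for U minus each lowest piece of U):
  |U|=1: {4}:1  {5}:1
  |U|=2: {1,4}:1  {3,5}:1  {4,5}:2
  |U|=3: {1,4,5}:3  {2,3,5}:1  {3,4,5}:3
  |U|=4: {0,2,3,5}:1  {1,3,4,5}:6  {2,3,4,5}:4
  start at 0(f): 10
  start at 1(d): 5
sum over floor = 15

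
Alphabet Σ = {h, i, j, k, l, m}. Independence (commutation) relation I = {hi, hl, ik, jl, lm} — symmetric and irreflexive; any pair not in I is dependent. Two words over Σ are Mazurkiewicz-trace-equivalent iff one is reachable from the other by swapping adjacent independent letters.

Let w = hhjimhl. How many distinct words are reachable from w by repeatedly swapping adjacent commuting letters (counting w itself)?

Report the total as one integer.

3

drop 0:h onto floor
drop 1:h onto {0:h}
drop 2:j onto {1:h}
drop 3:i onto {2:j}
drop 4:m onto {3:i}
drop 5:h onto {4:m}
drop 6:l onto {3:i}
ground layer = {0:h}
drop-orders for the pieces not yet dropped (sum over which currently-grounded one goes next):
  1 to go: {5} 1  {6} 1
  2 to go: {4,5} 1  {5,6} 2
  3 to go: {4,5,6} 3
  4 to go: {3,4,5,6} 3
  5 to go: {2,3,4,5,6} 3
  if 0:h drops first: 3 orders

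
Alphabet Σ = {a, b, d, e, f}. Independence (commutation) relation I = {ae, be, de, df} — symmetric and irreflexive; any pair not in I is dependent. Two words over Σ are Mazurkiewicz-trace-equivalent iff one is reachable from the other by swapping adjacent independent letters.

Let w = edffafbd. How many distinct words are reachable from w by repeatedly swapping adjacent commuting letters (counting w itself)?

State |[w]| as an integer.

#0=e has no predecessor
#1=d has no predecessor
#2=f depends on [0:e]
#3=f depends on [2:f]
#4=a depends on [1:d, 3:f]
#5=f depends on [4:a]
#6=b depends on [5:f]
#7=d depends on [6:b]
sources: [0:e, 1:d]
N(rest) = Σ N(rest − s) over sources s of rest; N(one piece) = 1:
  size 1 → [7]=1
  size 2 → [6,7]=1
  size 3 → [5,6,7]=1
  size 4 → [4,5,6,7]=1
  size 5 → [1,4,5,6,7]=1  [3,4,5,6,7]=1
  size 6 → [1,3,4,5,6,7]=2  [2,3,4,5,6,7]=1
  first=0(e) contributes 3
  first=1(d) contributes 1
|[w]| = 4

4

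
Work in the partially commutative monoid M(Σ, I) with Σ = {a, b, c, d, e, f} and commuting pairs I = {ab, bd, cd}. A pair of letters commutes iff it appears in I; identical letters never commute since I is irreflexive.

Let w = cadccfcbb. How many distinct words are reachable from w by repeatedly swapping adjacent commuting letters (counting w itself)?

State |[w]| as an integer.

piece 0:c — minimal
piece 1:a rests on {0:c}
piece 2:d rests on {1:a}
piece 3:c rests on {1:a}
piece 4:c rests on {3:c}
piece 5:f rests on {2:d, 4:c}
piece 6:c rests on {5:f}
piece 7:b rests on {6:c}
piece 8:b rests on {7:b}
minimal pieces: {0:c}
ways to finish when only these pieces remain (= sum over removing one remaining piece with nothing left below it):
  1 left: {8}→1
  2 left: {7,8}→1
  3 left: {6,7,8}→1
  4 left: {5,6,7,8}→1
  5 left: {2,5,6,7,8}→1  {4,5,6,7,8}→1
  6 left: {2,4,5,6,7,8}→2  {3,4,5,6,7,8}→1
  7 left: {2,3,4,5,6,7,8}→3
  placing 0:c first → 3 extensions

3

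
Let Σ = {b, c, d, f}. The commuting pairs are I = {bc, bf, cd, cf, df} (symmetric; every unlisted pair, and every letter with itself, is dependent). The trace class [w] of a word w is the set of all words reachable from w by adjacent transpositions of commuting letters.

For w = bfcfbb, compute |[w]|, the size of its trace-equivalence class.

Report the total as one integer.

60

#0=b has no predecessor
#1=f has no predecessor
#2=c has no predecessor
#3=f depends on [1:f]
#4=b depends on [0:b]
#5=b depends on [4:b]
sources: [0:b, 1:f, 2:c]
N(rest) = Σ N(rest − s) over sources s of rest; N(one piece) = 1:
  size 1 → [2]=1  [3]=1  [5]=1
  size 2 → [1,3]=1  [2,3]=2  [2,5]=2  [3,5]=2  [4,5]=1
  size 3 → [0,4,5]=1  [1,2,3]=3  [1,3,5]=3  [2,3,5]=6  [2,4,5]=3  [3,4,5]=3
  size 4 → [0,2,4,5]=4  [0,3,4,5]=4  [1,2,3,5]=12  [1,3,4,5]=6  [2,3,4,5]=12
  first=0(b) contributes 30
  first=1(f) contributes 20
  first=2(c) contributes 10
|[w]| = 60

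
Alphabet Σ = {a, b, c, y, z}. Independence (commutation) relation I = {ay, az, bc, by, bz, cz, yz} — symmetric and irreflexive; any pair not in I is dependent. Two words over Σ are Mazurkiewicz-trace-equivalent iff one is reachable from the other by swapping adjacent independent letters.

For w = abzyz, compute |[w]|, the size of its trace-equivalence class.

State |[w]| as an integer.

30

0(a) covers ∅
1(b) covers 0:a
2(z) covers ∅
3(y) covers ∅
4(z) covers 2:z
floor of heap: 0:a, 2:z, 3:y
completions by unplaced set U, small U first (add the entries for U minus each lowest piece of U):
  |U|=1: {1}:1  {3}:1  {4}:1
  |U|=2: {0,1}:1  {1,3}:2  {1,4}:2  {2,4}:1  {3,4}:2
  |U|=3: {0,1,3}:3  {0,1,4}:3  {1,2,4}:3  {1,3,4}:6  {2,3,4}:3
  start at 0(a): 12
  start at 2(z): 12
  start at 3(y): 6
sum over floor = 30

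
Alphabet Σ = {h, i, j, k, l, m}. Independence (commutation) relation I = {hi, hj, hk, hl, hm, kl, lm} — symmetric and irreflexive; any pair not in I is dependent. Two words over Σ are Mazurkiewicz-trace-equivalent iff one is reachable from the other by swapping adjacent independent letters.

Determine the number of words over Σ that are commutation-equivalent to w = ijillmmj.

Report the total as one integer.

0(i) covers ∅
1(j) covers 0:i
2(i) covers 1:j
3(l) covers 2:i
4(l) covers 3:l
5(m) covers 2:i
6(m) covers 5:m
7(j) covers 4:l, 6:m
floor of heap: 0:i
completions by unplaced set U, small U first (add the entries for U minus each lowest piece of U):
  |U|=1: {7}:1
  |U|=2: {4,7}:1  {6,7}:1
  |U|=3: {3,4,7}:1  {4,6,7}:2  {5,6,7}:1
  |U|=4: {3,4,6,7}:3  {4,5,6,7}:3
  |U|=5: {3,4,5,6,7}:6
  |U|=6: {2,3,4,5,6,7}:6
  start at 0(i): 6

6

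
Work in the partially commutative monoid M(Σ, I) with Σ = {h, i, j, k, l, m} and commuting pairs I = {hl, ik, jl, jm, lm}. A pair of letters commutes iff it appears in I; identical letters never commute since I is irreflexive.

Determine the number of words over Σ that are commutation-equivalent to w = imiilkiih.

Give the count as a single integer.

0(i) covers ∅
1(m) covers 0:i
2(i) covers 1:m
3(i) covers 2:i
4(l) covers 3:i
5(k) covers 4:l
6(i) covers 4:l
7(i) covers 6:i
8(h) covers 5:k, 7:i
floor of heap: 0:i
completions by unplaced set U, small U first (add the entries for U minus each lowest piece of U):
  |U|=1: {8}:1
  |U|=2: {5,8}:1  {7,8}:1
  |U|=3: {5,7,8}:2  {6,7,8}:1
  |U|=4: {5,6,7,8}:3
  |U|=5: {4,5,6,7,8}:3
  |U|=6: {3,4,5,6,7,8}:3
  |U|=7: {2,3,4,5,6,7,8}:3
  start at 0(i): 3

3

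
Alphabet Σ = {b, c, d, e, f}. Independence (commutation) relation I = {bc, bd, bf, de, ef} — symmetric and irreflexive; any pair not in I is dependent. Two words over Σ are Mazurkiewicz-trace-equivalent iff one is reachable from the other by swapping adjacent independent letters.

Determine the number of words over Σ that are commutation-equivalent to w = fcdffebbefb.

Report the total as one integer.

0(f) covers ∅
1(c) covers 0:f
2(d) covers 1:c
3(f) covers 2:d
4(f) covers 3:f
5(e) covers 1:c
6(b) covers 5:e
7(b) covers 6:b
8(e) covers 7:b
9(f) covers 4:f
10(b) covers 8:e
floor of heap: 0:f
completions by unplaced set U, small U first (add the entries for U minus each lowest piece of U):
  |U|=1: {9}:1  {10}:1
  |U|=2: {4,9}:1  {8,10}:1  {9,10}:2
  |U|=3: {3,4,9}:1  {4,9,10}:3  {7,8,10}:1  {8,9,10}:3
  |U|=4: {2,3,4,9}:1  {3,4,9,10}:4  {4,8,9,10}:6  {6,7,8,10}:1  {7,8,9,10}:4
  |U|=5: {2,3,4,9,10}:5  {3,4,8,9,10}:10  {4,7,8,9,10}:10  {5,6,7,8,10}:1  {6,7,8,9,10}:5
  |U|=6: {2,3,4,8,9,10}:15  {3,4,7,8,9,10}:20  {4,6,7,8,9,10}:15  {5,6,7,8,9,10}:6
  |U|=7: {2,3,4,7,8,9,10}:35  {3,4,6,7,8,9,10}:35  {4,5,6,7,8,9,10}:21
  |U|=8: {2,3,4,6,7,8,9,10}:70  {3,4,5,6,7,8,9,10}:56
  |U|=9: {2,3,4,5,6,7,8,9,10}:126
  start at 0(f): 126

126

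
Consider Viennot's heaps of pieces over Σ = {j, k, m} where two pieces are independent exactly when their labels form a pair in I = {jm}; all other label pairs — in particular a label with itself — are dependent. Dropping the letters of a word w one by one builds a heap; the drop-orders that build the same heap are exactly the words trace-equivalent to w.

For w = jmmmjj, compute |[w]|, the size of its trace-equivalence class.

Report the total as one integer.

20

#0=j has no predecessor
#1=m has no predecessor
#2=m depends on [1:m]
#3=m depends on [2:m]
#4=j depends on [0:j]
#5=j depends on [4:j]
sources: [0:j, 1:m]
N(rest) = Σ N(rest − s) over sources s of rest; N(one piece) = 1:
  size 1 → [3]=1  [5]=1
  size 2 → [2,3]=1  [3,5]=2  [4,5]=1
  size 3 → [0,4,5]=1  [1,2,3]=1  [2,3,5]=3  [3,4,5]=3
  size 4 → [0,3,4,5]=4  [1,2,3,5]=4  [2,3,4,5]=6
  first=0(j) contributes 10
  first=1(m) contributes 10
|[w]| = 20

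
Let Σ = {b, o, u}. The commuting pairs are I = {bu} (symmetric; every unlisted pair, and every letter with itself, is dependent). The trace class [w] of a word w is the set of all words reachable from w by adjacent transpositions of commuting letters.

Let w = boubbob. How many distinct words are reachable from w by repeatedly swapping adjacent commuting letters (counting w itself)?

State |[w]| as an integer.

3

piece 0:b — minimal
piece 1:o rests on {0:b}
piece 2:u rests on {1:o}
piece 3:b rests on {1:o}
piece 4:b rests on {3:b}
piece 5:o rests on {2:u, 4:b}
piece 6:b rests on {5:o}
minimal pieces: {0:b}
ways to finish when only these pieces remain (= sum over removing one remaining piece with nothing left below it):
  1 left: {6}→1
  2 left: {5,6}→1
  3 left: {2,5,6}→1  {4,5,6}→1
  4 left: {2,4,5,6}→2  {3,4,5,6}→1
  5 left: {2,3,4,5,6}→3
  placing 0:b first → 3 extensions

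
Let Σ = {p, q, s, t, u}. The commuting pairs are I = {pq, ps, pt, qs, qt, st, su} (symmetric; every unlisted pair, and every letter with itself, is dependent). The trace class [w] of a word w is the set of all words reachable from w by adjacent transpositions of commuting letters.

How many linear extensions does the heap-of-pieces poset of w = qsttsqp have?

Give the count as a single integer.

drop 0:q onto floor
drop 1:s onto floor
drop 2:t onto floor
drop 3:t onto {2:t}
drop 4:s onto {1:s}
drop 5:q onto {0:q}
drop 6:p onto floor
ground layer = {0:q, 1:s, 2:t, 6:p}
drop-orders for the pieces not yet dropped (sum over which currently-grounded one goes next):
  1 to go: {3} 1  {4} 1  {5} 1  {6} 1
  2 to go: {0,5} 1  {1,4} 1  {2,3} 1  {3,4} 2  {3,5} 2  {3,6} 2  {4,5} 2  {4,6} 2  {5,6} 2
  3 to go: {0,3,5} 3  {0,4,5} 3  {0,5,6} 3  {1,3,4} 3  {1,4,5} 3  {1,4,6} 3  {2,3,4} 3  {2,3,5} 3  {2,3,6} 3  {3,4,5} 6  {3,4,6} 6  {3,5,6} 6  {4,5,6} 6
  4 to go: {0,1,4,5} 6  {0,2,3,5} 6  {0,3,4,5} 12  {0,3,5,6} 12  {0,4,5,6} 12  {1,2,3,4} 6  {1,3,4,5} 12  {1,3,4,6} 12  {1,4,5,6} 12  {2,3,4,5} 12  {2,3,4,6} 12  {2,3,5,6} 12  {3,4,5,6} 24
  5 to go: {0,1,3,4,5} 30  {0,1,4,5,6} 30  {0,2,3,4,5} 30  {0,2,3,5,6} 30  {0,3,4,5,6} 60  {1,2,3,4,5} 30  {1,2,3,4,6} 30  {1,3,4,5,6} 60  {2,3,4,5,6} 60
  if 0:q drops first: 180 orders
  if 1:s drops first: 180 orders
  if 2:t drops first: 180 orders
  if 6:p drops first: 90 orders
heap linearizations: 630

630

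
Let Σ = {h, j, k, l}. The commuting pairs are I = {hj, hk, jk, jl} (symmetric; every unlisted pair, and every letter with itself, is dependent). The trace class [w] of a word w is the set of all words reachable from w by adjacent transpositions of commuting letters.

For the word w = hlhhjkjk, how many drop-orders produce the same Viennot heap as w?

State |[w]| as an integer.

168

piece 0:h — minimal
piece 1:l rests on {0:h}
piece 2:h rests on {1:l}
piece 3:h rests on {2:h}
piece 4:j — minimal
piece 5:k rests on {1:l}
piece 6:j rests on {4:j}
piece 7:k rests on {5:k}
minimal pieces: {0:h, 4:j}
ways to finish when only these pieces remain (= sum over removing one remaining piece with nothing left below it):
  1 left: {3}→1  {6}→1  {7}→1
  2 left: {2,3}→1  {3,6}→2  {3,7}→2  {4,6}→1  {5,7}→1  {6,7}→2
  3 left: {2,3,6}→3  {2,3,7}→3  {3,4,6}→3  {3,5,7}→3  {3,6,7}→6  {4,6,7}→3  {5,6,7}→3
  4 left: {2,3,4,6}→6  {2,3,5,7}→6  {2,3,6,7}→12  {3,4,6,7}→12  {3,5,6,7}→12  {4,5,6,7}→6
  5 left: {1,2,3,5,7}→6  {2,3,4,6,7}→30  {2,3,5,6,7}→30  {3,4,5,6,7}→30
  6 left: {0,1,2,3,5,7}→6  {1,2,3,5,6,7}→36  {2,3,4,5,6,7}→90
  placing 0:h first → 126 extensions
  placing 4:j first → 42 extensions
total linear extensions = 168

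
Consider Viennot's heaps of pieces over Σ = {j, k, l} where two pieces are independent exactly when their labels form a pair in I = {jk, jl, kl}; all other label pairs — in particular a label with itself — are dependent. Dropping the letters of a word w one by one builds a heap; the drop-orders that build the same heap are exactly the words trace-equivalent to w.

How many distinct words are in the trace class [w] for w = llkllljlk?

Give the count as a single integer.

#0=l has no predecessor
#1=l depends on [0:l]
#2=k has no predecessor
#3=l depends on [1:l]
#4=l depends on [3:l]
#5=l depends on [4:l]
#6=j has no predecessor
#7=l depends on [5:l]
#8=k depends on [2:k]
sources: [0:l, 2:k, 6:j]
N(rest) = Σ N(rest − s) over sources s of rest; N(one piece) = 1:
  size 1 → [6]=1  [7]=1  [8]=1
  size 2 → [2,8]=1  [5,7]=1  [6,7]=2  [6,8]=2  [7,8]=2
  size 3 → [2,6,8]=3  [2,7,8]=3  [4,5,7]=1  [5,6,7]=3  [5,7,8]=3  [6,7,8]=6
  size 4 → [2,5,7,8]=6  [2,6,7,8]=12  [3,4,5,7]=1  [4,5,6,7]=4  [4,5,7,8]=4  [5,6,7,8]=12
  size 5 → [1,3,4,5,7]=1  [2,4,5,7,8]=10  [2,5,6,7,8]=30  [3,4,5,6,7]=5  [3,4,5,7,8]=5  [4,5,6,7,8]=20
  size 6 → [0,1,3,4,5,7]=1  [1,3,4,5,6,7]=6  [1,3,4,5,7,8]=6  [2,3,4,5,7,8]=15  [2,4,5,6,7,8]=60  [3,4,5,6,7,8]=30
  size 7 → [0,1,3,4,5,6,7]=7  [0,1,3,4,5,7,8]=7  [1,2,3,4,5,7,8]=21  [1,3,4,5,6,7,8]=42  [2,3,4,5,6,7,8]=105
  first=0(l) contributes 168
  first=2(k) contributes 56
  first=6(j) contributes 28
|[w]| = 252

252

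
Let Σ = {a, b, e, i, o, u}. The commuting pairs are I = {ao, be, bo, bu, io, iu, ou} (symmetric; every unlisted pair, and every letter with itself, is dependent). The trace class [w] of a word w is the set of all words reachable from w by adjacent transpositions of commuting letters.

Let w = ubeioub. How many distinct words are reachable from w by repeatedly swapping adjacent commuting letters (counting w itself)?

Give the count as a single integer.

#0=u has no predecessor
#1=b has no predecessor
#2=e depends on [0:u]
#3=i depends on [1:b, 2:e]
#4=o depends on [2:e]
#5=u depends on [2:e]
#6=b depends on [3:i]
sources: [0:u, 1:b]
N(rest) = Σ N(rest − s) over sources s of rest; N(one piece) = 1:
  size 1 → [4]=1  [5]=1  [6]=1
  size 2 → [3,6]=1  [4,5]=2  [4,6]=2  [5,6]=2
  size 3 → [1,3,6]=1  [3,4,6]=3  [3,5,6]=3  [4,5,6]=6
  size 4 → [1,3,4,6]=4  [1,3,5,6]=4  [3,4,5,6]=12
  size 5 → [1,3,4,5,6]=20  [2,3,4,5,6]=12
  first=0(u) contributes 32
  first=1(b) contributes 12
|[w]| = 44

44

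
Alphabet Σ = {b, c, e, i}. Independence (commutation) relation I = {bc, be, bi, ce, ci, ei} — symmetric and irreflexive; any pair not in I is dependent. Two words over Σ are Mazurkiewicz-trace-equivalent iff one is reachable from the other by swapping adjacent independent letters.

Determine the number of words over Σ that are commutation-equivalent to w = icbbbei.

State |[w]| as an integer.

420

#0=i has no predecessor
#1=c has no predecessor
#2=b has no predecessor
#3=b depends on [2:b]
#4=b depends on [3:b]
#5=e has no predecessor
#6=i depends on [0:i]
sources: [0:i, 1:c, 2:b, 5:e]
N(rest) = Σ N(rest − s) over sources s of rest; N(one piece) = 1:
  size 1 → [1]=1  [4]=1  [5]=1  [6]=1
  size 2 → [0,6]=1  [1,4]=2  [1,5]=2  [1,6]=2  [3,4]=1  [4,5]=2  [4,6]=2  [5,6]=2
  size 3 → [0,1,6]=3  [0,4,6]=3  [0,5,6]=3  [1,3,4]=3  [1,4,5]=6  [1,4,6]=6  [1,5,6]=6  [2,3,4]=1  [3,4,5]=3  [3,4,6]=3  [4,5,6]=6
  size 4 → [0,1,4,6]=12  [0,1,5,6]=12  [0,3,4,6]=6  [0,4,5,6]=12  [1,2,3,4]=4  [1,3,4,5]=12  [1,3,4,6]=12  [1,4,5,6]=24  [2,3,4,5]=4  [2,3,4,6]=4  [3,4,5,6]=12
  size 5 → [0,1,3,4,6]=30  [0,1,4,5,6]=60  [0,2,3,4,6]=10  [0,3,4,5,6]=30  [1,2,3,4,5]=20  [1,2,3,4,6]=20  [1,3,4,5,6]=60  [2,3,4,5,6]=20
  first=0(i) contributes 120
  first=1(c) contributes 60
  first=2(b) contributes 180
  first=5(e) contributes 60
|[w]| = 420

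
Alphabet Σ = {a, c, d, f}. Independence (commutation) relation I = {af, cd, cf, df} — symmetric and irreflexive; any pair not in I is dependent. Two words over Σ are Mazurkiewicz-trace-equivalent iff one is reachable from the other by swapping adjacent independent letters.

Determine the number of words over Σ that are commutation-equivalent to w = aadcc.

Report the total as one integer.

#0=a has no predecessor
#1=a depends on [0:a]
#2=d depends on [1:a]
#3=c depends on [1:a]
#4=c depends on [3:c]
sources: [0:a]
N(rest) = Σ N(rest − s) over sources s of rest; N(one piece) = 1:
  size 1 → [2]=1  [4]=1
  size 2 → [2,4]=2  [3,4]=1
  size 3 → [2,3,4]=3
  first=0(a) contributes 3

3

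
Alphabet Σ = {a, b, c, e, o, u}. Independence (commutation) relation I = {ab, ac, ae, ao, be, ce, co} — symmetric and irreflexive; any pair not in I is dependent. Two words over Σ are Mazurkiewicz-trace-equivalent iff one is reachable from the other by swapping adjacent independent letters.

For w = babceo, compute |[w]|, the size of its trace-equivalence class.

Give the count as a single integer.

piece 0:b — minimal
piece 1:a — minimal
piece 2:b rests on {0:b}
piece 3:c rests on {2:b}
piece 4:e — minimal
piece 5:o rests on {2:b, 4:e}
minimal pieces: {0:b, 1:a, 4:e}
ways to finish when only these pieces remain (= sum over removing one remaining piece with nothing left below it):
  1 left: {1}→1  {3}→1  {5}→1
  2 left: {1,3}→2  {1,5}→2  {3,5}→2  {4,5}→1
  3 left: {1,3,5}→6  {1,4,5}→3  {2,3,5}→2  {3,4,5}→3
  4 left: {0,2,3,5}→2  {1,2,3,5}→8  {1,3,4,5}→12  {2,3,4,5}→5
  placing 0:b first → 25 extensions
  placing 1:a first → 7 extensions
  placing 4:e first → 10 extensions
total linear extensions = 42

42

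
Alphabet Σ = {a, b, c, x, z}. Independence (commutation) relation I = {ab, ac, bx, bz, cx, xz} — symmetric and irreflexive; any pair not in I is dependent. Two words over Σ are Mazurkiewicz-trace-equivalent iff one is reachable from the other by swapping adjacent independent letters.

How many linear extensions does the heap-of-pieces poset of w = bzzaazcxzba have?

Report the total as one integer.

90

#0=b has no predecessor
#1=z has no predecessor
#2=z depends on [1:z]
#3=a depends on [2:z]
#4=a depends on [3:a]
#5=z depends on [4:a]
#6=c depends on [0:b, 5:z]
#7=x depends on [4:a]
#8=z depends on [6:c]
#9=b depends on [6:c]
#10=a depends on [7:x, 8:z]
sources: [0:b, 1:z]
N(rest) = Σ N(rest − s) over sources s of rest; N(one piece) = 1:
  size 1 → [9]=1  [10]=1
  size 2 → [7,10]=1  [8,10]=1  [9,10]=2
  size 3 → [7,8,10]=2  [7,9,10]=3  [8,9,10]=3
  size 4 → [6,8,9,10]=3  [7,8,9,10]=8
  size 5 → [0,6,8,9,10]=3  [5,6,8,9,10]=3  [6,7,8,9,10]=11
  size 6 → [0,5,6,8,9,10]=6  [0,6,7,8,9,10]=14  [5,6,7,8,9,10]=14
  size 7 → [0,5,6,7,8,9,10]=34  [4,5,6,7,8,9,10]=14
  size 8 → [0,4,5,6,7,8,9,10]=48  [3,4,5,6,7,8,9,10]=14
  size 9 → [0,3,4,5,6,7,8,9,10]=62  [2,3,4,5,6,7,8,9,10]=14
  first=0(b) contributes 14
  first=1(z) contributes 76
|[w]| = 90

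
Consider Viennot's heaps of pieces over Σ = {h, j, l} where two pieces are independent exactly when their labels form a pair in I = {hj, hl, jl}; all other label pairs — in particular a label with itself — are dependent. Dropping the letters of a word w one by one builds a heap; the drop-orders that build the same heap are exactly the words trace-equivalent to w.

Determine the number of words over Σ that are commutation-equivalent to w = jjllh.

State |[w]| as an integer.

drop 0:j onto floor
drop 1:j onto {0:j}
drop 2:l onto floor
drop 3:l onto {2:l}
drop 4:h onto floor
ground layer = {0:j, 2:l, 4:h}
drop-orders for the pieces not yet dropped (sum over which currently-grounded one goes next):
  1 to go: {1} 1  {3} 1  {4} 1
  2 to go: {0,1} 1  {1,3} 2  {1,4} 2  {2,3} 1  {3,4} 2
  3 to go: {0,1,3} 3  {0,1,4} 3  {1,2,3} 3  {1,3,4} 6  {2,3,4} 3
  if 0:j drops first: 12 orders
  if 2:l drops first: 12 orders
  if 4:h drops first: 6 orders
heap linearizations: 30

30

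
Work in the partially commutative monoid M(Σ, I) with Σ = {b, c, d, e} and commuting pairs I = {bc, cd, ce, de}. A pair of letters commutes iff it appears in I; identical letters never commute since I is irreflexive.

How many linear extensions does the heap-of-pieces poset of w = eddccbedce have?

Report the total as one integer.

drop 0:e onto floor
drop 1:d onto floor
drop 2:d onto {1:d}
drop 3:c onto floor
drop 4:c onto {3:c}
drop 5:b onto {0:e, 2:d}
drop 6:e onto {5:b}
drop 7:d onto {5:b}
drop 8:c onto {4:c}
drop 9:e onto {6:e}
ground layer = {0:e, 1:d, 3:c}
drop-orders for the pieces not yet dropped (sum over which currently-grounded one goes next):
  1 to go: {7} 1  {8} 1  {9} 1
  2 to go: {4,8} 1  {6,9} 1  {7,8} 2  {7,9} 2  {8,9} 2
  3 to go: {3,4,8} 1  {4,7,8} 3  {4,8,9} 3  {6,7,9} 3  {6,8,9} 3  {7,8,9} 6
  4 to go: {3,4,7,8} 4  {3,4,8,9} 4  {4,6,8,9} 6  {4,7,8,9} 12  {5,6,7,9} 3  {6,7,8,9} 12
  5 to go: {0,5,6,7,9} 3  {2,5,6,7,9} 3  {3,4,6,8,9} 10  {3,4,7,8,9} 20  {4,6,7,8,9} 30  {5,6,7,8,9} 15
  6 to go: {0,2,5,6,7,9} 6  {0,5,6,7,8,9} 18  {1,2,5,6,7,9} 3  {2,5,6,7,8,9} 18  {3,4,6,7,8,9} 60  {4,5,6,7,8,9} 45
  7 to go: {0,1,2,5,6,7,9} 9  {0,2,5,6,7,8,9} 42  {0,4,5,6,7,8,9} 63  {1,2,5,6,7,8,9} 21  {2,4,5,6,7,8,9} 63  {3,4,5,6,7,8,9} 105
  8 to go: {0,1,2,5,6,7,8,9} 72  {0,2,4,5,6,7,8,9} 168  {0,3,4,5,6,7,8,9} 168  {1,2,4,5,6,7,8,9} 84  {2,3,4,5,6,7,8,9} 168
  if 0:e drops first: 252 orders
  if 1:d drops first: 504 orders
  if 3:c drops first: 324 orders
heap linearizations: 1080

1080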